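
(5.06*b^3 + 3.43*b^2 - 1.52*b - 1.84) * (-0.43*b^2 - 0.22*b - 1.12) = -2.1758*b^5 - 2.5881*b^4 - 5.7682*b^3 - 2.716*b^2 + 2.1072*b + 2.0608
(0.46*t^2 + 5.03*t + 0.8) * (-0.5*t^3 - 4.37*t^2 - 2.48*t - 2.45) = -0.23*t^5 - 4.5252*t^4 - 23.5219*t^3 - 17.0974*t^2 - 14.3075*t - 1.96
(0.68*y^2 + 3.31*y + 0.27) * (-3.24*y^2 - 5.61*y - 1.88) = -2.2032*y^4 - 14.5392*y^3 - 20.7223*y^2 - 7.7375*y - 0.5076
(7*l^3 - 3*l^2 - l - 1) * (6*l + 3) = 42*l^4 + 3*l^3 - 15*l^2 - 9*l - 3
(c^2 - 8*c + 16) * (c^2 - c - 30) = c^4 - 9*c^3 - 6*c^2 + 224*c - 480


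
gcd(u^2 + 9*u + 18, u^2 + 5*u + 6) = u + 3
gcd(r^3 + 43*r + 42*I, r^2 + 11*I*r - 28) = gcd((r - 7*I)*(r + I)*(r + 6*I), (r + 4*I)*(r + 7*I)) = 1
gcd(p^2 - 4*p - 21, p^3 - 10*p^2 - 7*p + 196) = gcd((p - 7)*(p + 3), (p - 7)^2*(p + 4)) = p - 7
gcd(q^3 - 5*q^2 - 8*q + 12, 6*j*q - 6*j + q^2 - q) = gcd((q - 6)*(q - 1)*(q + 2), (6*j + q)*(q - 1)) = q - 1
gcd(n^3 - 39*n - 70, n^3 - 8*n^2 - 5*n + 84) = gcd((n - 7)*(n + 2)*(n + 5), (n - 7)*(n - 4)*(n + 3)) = n - 7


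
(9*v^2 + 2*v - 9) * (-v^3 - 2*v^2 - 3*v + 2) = -9*v^5 - 20*v^4 - 22*v^3 + 30*v^2 + 31*v - 18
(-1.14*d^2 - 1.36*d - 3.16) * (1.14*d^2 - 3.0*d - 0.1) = -1.2996*d^4 + 1.8696*d^3 + 0.5916*d^2 + 9.616*d + 0.316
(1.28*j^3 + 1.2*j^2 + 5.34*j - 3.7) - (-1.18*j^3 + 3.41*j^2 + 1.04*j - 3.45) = 2.46*j^3 - 2.21*j^2 + 4.3*j - 0.25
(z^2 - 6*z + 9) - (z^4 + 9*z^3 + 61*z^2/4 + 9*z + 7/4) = -z^4 - 9*z^3 - 57*z^2/4 - 15*z + 29/4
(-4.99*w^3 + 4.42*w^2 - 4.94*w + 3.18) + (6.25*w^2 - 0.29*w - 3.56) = -4.99*w^3 + 10.67*w^2 - 5.23*w - 0.38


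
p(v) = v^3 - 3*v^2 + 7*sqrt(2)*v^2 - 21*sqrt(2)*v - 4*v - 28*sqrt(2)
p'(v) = 3*v^2 - 6*v + 14*sqrt(2)*v - 21*sqrt(2) - 4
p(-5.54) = 188.82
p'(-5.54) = -18.07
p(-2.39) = 66.70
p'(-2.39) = -49.54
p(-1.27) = 12.28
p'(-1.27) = -46.38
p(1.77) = -72.08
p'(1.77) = 0.12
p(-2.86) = 89.82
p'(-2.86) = -48.62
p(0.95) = -64.53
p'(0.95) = -17.88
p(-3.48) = 119.08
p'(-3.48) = -45.39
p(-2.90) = 91.76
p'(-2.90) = -48.49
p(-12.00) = -369.69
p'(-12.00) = 232.71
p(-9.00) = 93.55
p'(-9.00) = 85.11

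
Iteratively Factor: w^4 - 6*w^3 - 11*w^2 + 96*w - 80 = (w + 4)*(w^3 - 10*w^2 + 29*w - 20) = (w - 1)*(w + 4)*(w^2 - 9*w + 20) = (w - 5)*(w - 1)*(w + 4)*(w - 4)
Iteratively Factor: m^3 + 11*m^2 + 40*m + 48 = (m + 4)*(m^2 + 7*m + 12) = (m + 3)*(m + 4)*(m + 4)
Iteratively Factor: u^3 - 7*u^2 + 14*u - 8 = (u - 4)*(u^2 - 3*u + 2) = (u - 4)*(u - 1)*(u - 2)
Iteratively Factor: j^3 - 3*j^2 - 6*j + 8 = (j - 1)*(j^2 - 2*j - 8) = (j - 1)*(j + 2)*(j - 4)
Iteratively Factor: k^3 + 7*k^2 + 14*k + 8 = (k + 4)*(k^2 + 3*k + 2) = (k + 2)*(k + 4)*(k + 1)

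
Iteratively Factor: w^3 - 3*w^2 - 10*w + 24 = (w + 3)*(w^2 - 6*w + 8) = (w - 2)*(w + 3)*(w - 4)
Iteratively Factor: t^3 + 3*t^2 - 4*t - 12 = (t + 2)*(t^2 + t - 6) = (t + 2)*(t + 3)*(t - 2)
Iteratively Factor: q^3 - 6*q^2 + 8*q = (q)*(q^2 - 6*q + 8) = q*(q - 2)*(q - 4)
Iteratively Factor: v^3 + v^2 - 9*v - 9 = (v + 1)*(v^2 - 9) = (v - 3)*(v + 1)*(v + 3)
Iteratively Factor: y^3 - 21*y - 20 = (y + 4)*(y^2 - 4*y - 5) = (y + 1)*(y + 4)*(y - 5)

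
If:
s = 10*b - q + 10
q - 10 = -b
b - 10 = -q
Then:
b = s/11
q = 10 - s/11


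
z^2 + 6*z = z*(z + 6)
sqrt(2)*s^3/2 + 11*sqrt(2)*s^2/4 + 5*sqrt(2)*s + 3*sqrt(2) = (s + 3/2)*(s + 2)*(sqrt(2)*s/2 + sqrt(2))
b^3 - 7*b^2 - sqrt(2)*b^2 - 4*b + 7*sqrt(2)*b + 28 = (b - 7)*(b - 2*sqrt(2))*(b + sqrt(2))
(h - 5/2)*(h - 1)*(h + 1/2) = h^3 - 3*h^2 + 3*h/4 + 5/4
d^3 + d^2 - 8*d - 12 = (d - 3)*(d + 2)^2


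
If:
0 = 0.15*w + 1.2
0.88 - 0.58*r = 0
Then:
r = 1.52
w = -8.00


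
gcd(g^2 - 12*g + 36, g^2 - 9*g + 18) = g - 6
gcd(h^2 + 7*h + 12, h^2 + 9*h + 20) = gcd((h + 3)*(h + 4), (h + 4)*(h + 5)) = h + 4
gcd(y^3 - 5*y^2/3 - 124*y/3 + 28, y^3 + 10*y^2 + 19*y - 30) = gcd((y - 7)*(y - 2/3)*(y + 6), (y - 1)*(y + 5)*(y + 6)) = y + 6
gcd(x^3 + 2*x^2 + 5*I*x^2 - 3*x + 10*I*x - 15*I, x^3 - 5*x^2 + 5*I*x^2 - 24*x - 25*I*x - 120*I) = x^2 + x*(3 + 5*I) + 15*I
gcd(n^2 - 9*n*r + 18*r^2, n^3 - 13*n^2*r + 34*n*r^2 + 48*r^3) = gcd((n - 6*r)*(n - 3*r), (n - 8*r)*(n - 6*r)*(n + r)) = -n + 6*r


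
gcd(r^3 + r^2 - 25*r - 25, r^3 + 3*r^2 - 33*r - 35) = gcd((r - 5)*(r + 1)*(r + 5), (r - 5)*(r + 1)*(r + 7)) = r^2 - 4*r - 5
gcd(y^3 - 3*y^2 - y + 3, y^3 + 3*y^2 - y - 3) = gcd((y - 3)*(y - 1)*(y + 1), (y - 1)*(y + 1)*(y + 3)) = y^2 - 1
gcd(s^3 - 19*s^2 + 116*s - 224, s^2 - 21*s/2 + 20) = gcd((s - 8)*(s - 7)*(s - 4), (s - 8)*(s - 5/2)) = s - 8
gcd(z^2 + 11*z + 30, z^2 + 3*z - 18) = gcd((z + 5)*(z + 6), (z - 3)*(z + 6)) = z + 6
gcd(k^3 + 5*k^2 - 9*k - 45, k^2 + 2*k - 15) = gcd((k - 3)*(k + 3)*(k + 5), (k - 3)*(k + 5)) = k^2 + 2*k - 15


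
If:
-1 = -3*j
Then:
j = 1/3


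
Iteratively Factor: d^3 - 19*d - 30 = (d + 2)*(d^2 - 2*d - 15) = (d - 5)*(d + 2)*(d + 3)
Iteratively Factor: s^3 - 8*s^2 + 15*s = (s - 3)*(s^2 - 5*s) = s*(s - 3)*(s - 5)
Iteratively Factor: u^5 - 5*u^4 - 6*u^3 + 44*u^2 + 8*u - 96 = (u - 2)*(u^4 - 3*u^3 - 12*u^2 + 20*u + 48) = (u - 2)*(u + 2)*(u^3 - 5*u^2 - 2*u + 24) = (u - 4)*(u - 2)*(u + 2)*(u^2 - u - 6) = (u - 4)*(u - 3)*(u - 2)*(u + 2)*(u + 2)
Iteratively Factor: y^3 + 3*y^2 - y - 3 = (y + 3)*(y^2 - 1) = (y + 1)*(y + 3)*(y - 1)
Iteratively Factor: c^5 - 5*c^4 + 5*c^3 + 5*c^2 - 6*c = (c - 3)*(c^4 - 2*c^3 - c^2 + 2*c) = c*(c - 3)*(c^3 - 2*c^2 - c + 2) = c*(c - 3)*(c - 2)*(c^2 - 1) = c*(c - 3)*(c - 2)*(c + 1)*(c - 1)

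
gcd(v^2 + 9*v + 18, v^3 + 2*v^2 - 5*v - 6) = v + 3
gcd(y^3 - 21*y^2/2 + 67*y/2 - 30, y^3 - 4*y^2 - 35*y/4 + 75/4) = y^2 - 13*y/2 + 15/2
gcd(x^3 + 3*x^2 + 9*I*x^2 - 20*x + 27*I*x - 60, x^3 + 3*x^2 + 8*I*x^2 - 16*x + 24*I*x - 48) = x^2 + x*(3 + 4*I) + 12*I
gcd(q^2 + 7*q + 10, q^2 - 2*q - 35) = q + 5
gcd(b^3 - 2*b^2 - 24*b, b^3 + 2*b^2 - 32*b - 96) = b^2 - 2*b - 24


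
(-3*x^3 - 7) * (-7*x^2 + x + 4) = 21*x^5 - 3*x^4 - 12*x^3 + 49*x^2 - 7*x - 28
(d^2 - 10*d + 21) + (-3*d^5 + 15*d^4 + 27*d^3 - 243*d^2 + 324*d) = -3*d^5 + 15*d^4 + 27*d^3 - 242*d^2 + 314*d + 21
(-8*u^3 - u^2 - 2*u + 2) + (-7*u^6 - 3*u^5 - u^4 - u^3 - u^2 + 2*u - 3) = -7*u^6 - 3*u^5 - u^4 - 9*u^3 - 2*u^2 - 1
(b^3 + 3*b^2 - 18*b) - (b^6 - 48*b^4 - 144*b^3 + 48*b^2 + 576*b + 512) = -b^6 + 48*b^4 + 145*b^3 - 45*b^2 - 594*b - 512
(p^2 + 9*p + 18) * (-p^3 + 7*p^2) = -p^5 - 2*p^4 + 45*p^3 + 126*p^2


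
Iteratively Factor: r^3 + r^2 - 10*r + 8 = (r - 1)*(r^2 + 2*r - 8) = (r - 1)*(r + 4)*(r - 2)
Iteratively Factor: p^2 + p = (p)*(p + 1)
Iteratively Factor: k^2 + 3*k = (k)*(k + 3)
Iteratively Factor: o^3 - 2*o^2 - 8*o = (o + 2)*(o^2 - 4*o) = o*(o + 2)*(o - 4)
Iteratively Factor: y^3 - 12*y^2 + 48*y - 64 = (y - 4)*(y^2 - 8*y + 16) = (y - 4)^2*(y - 4)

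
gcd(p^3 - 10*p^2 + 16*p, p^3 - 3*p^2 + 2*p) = p^2 - 2*p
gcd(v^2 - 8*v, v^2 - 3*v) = v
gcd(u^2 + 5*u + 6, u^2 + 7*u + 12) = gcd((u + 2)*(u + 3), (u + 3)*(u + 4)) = u + 3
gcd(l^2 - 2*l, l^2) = l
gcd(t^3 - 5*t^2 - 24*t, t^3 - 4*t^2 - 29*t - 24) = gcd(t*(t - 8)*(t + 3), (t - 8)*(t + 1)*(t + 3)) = t^2 - 5*t - 24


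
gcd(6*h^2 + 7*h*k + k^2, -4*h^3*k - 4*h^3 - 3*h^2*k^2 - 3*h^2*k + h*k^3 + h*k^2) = h + k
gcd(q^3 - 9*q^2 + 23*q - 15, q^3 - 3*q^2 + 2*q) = q - 1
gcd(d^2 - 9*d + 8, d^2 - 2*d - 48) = d - 8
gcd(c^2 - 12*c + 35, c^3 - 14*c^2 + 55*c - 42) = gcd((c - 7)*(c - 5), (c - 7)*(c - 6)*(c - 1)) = c - 7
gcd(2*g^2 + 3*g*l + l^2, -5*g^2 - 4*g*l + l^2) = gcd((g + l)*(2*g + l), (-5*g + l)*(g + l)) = g + l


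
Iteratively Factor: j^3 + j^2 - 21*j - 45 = (j + 3)*(j^2 - 2*j - 15) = (j - 5)*(j + 3)*(j + 3)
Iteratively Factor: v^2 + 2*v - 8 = (v + 4)*(v - 2)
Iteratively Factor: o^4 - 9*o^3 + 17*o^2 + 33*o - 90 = (o - 5)*(o^3 - 4*o^2 - 3*o + 18) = (o - 5)*(o + 2)*(o^2 - 6*o + 9) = (o - 5)*(o - 3)*(o + 2)*(o - 3)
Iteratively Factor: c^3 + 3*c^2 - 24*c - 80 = (c + 4)*(c^2 - c - 20) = (c - 5)*(c + 4)*(c + 4)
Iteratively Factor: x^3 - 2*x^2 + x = (x)*(x^2 - 2*x + 1) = x*(x - 1)*(x - 1)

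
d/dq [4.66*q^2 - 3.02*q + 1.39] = 9.32*q - 3.02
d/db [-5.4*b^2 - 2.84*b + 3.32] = -10.8*b - 2.84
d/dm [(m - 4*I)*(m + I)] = 2*m - 3*I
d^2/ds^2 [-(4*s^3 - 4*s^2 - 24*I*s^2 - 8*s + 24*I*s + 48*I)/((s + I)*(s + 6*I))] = (s^3*(696 - 104*I) + s^2*(144 + 1584*I) + s*(1440 - 864*I) + 2304 + 6528*I)/(s^6 + 21*I*s^5 - 165*s^4 - 595*I*s^3 + 990*s^2 + 756*I*s - 216)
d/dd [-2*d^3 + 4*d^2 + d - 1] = -6*d^2 + 8*d + 1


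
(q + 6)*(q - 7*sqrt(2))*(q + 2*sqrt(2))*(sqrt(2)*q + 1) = sqrt(2)*q^4 - 9*q^3 + 6*sqrt(2)*q^3 - 54*q^2 - 33*sqrt(2)*q^2 - 198*sqrt(2)*q - 28*q - 168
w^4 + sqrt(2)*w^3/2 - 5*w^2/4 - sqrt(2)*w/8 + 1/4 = (w - 1/2)*(w + 1/2)*(w - sqrt(2)/2)*(w + sqrt(2))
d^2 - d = d*(d - 1)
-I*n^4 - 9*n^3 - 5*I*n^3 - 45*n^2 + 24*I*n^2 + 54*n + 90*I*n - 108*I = (n + 6)*(n - 6*I)*(n - 3*I)*(-I*n + I)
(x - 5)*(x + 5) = x^2 - 25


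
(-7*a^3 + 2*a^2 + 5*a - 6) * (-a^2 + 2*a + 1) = 7*a^5 - 16*a^4 - 8*a^3 + 18*a^2 - 7*a - 6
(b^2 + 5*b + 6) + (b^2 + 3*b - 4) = 2*b^2 + 8*b + 2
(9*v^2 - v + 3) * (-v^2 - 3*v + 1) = -9*v^4 - 26*v^3 + 9*v^2 - 10*v + 3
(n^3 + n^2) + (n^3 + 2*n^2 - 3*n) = 2*n^3 + 3*n^2 - 3*n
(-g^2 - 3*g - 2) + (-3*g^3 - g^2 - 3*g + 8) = -3*g^3 - 2*g^2 - 6*g + 6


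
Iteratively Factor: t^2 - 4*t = (t)*(t - 4)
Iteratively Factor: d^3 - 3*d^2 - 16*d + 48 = (d + 4)*(d^2 - 7*d + 12) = (d - 4)*(d + 4)*(d - 3)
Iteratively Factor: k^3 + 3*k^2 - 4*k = (k)*(k^2 + 3*k - 4) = k*(k - 1)*(k + 4)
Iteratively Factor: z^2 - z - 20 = (z - 5)*(z + 4)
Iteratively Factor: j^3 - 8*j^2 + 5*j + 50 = (j - 5)*(j^2 - 3*j - 10) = (j - 5)*(j + 2)*(j - 5)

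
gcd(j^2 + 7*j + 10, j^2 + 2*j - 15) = j + 5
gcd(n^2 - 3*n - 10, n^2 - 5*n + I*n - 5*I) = n - 5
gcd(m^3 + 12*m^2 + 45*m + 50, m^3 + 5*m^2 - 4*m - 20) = m^2 + 7*m + 10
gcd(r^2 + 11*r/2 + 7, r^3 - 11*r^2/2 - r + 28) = r + 2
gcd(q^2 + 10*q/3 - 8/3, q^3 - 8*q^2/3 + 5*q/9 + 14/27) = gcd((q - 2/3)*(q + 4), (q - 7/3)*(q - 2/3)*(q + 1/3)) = q - 2/3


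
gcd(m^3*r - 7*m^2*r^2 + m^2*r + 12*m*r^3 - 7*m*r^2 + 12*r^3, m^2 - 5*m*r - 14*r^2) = 1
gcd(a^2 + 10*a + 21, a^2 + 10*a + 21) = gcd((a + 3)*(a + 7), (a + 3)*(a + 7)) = a^2 + 10*a + 21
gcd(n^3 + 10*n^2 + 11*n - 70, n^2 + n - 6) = n - 2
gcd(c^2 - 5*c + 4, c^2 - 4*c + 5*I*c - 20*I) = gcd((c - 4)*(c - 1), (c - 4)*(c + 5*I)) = c - 4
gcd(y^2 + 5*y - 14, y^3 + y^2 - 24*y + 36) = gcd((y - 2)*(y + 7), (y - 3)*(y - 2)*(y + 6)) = y - 2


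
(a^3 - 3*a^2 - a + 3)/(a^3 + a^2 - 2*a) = (a^2 - 2*a - 3)/(a*(a + 2))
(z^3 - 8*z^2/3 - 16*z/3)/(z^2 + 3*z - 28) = z*(3*z + 4)/(3*(z + 7))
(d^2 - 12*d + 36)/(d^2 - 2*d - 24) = (d - 6)/(d + 4)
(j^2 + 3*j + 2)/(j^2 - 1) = (j + 2)/(j - 1)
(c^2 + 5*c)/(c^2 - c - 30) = c/(c - 6)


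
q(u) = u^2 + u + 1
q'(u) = 2*u + 1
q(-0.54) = 0.75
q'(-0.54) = -0.08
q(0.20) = 1.24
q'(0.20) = 1.40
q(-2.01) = 3.03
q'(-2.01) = -3.02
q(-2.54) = 4.91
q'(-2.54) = -4.08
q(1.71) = 5.63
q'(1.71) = 4.42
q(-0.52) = 0.75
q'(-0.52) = -0.04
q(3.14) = 14.00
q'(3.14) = 7.28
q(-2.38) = 4.28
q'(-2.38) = -3.76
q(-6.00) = 31.00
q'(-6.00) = -11.00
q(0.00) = 1.00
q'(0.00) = 1.00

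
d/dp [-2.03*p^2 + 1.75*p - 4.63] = 1.75 - 4.06*p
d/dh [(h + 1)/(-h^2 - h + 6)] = (-h^2 - h + (h + 1)*(2*h + 1) + 6)/(h^2 + h - 6)^2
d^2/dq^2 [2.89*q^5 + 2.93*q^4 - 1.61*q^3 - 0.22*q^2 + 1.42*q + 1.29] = 57.8*q^3 + 35.16*q^2 - 9.66*q - 0.44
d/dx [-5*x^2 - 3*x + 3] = -10*x - 3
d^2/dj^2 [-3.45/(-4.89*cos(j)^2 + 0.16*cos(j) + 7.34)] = (329.98698*(1 - cos(j)^2)^2 - 8.09784*cos(j)^3 + 660.39969*cos(j)^2 + 12.144*cos(j) - 577.82256)/(-4.89*cos(j)^2 + 0.16*cos(j) + 7.34)^3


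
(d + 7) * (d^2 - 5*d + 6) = d^3 + 2*d^2 - 29*d + 42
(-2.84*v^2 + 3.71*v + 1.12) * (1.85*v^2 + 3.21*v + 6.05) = -5.254*v^4 - 2.2529*v^3 - 3.2009*v^2 + 26.0407*v + 6.776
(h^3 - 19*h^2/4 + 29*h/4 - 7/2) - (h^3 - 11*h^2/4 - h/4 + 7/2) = -2*h^2 + 15*h/2 - 7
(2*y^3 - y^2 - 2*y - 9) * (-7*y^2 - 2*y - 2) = -14*y^5 + 3*y^4 + 12*y^3 + 69*y^2 + 22*y + 18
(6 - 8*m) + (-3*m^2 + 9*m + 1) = -3*m^2 + m + 7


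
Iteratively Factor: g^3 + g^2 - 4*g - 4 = (g - 2)*(g^2 + 3*g + 2) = (g - 2)*(g + 2)*(g + 1)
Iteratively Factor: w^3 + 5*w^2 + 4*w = (w)*(w^2 + 5*w + 4) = w*(w + 1)*(w + 4)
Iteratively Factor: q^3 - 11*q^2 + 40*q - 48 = (q - 4)*(q^2 - 7*q + 12) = (q - 4)*(q - 3)*(q - 4)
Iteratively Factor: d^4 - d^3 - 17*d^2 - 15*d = (d + 3)*(d^3 - 4*d^2 - 5*d) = (d + 1)*(d + 3)*(d^2 - 5*d) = d*(d + 1)*(d + 3)*(d - 5)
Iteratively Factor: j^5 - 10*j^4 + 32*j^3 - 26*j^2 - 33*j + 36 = (j - 3)*(j^4 - 7*j^3 + 11*j^2 + 7*j - 12) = (j - 3)*(j - 1)*(j^3 - 6*j^2 + 5*j + 12) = (j - 3)^2*(j - 1)*(j^2 - 3*j - 4) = (j - 4)*(j - 3)^2*(j - 1)*(j + 1)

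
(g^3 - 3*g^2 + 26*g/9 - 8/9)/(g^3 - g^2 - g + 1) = (g^2 - 2*g + 8/9)/(g^2 - 1)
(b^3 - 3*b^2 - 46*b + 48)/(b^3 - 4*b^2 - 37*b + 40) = (b + 6)/(b + 5)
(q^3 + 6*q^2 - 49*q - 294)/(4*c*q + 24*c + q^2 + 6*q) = (q^2 - 49)/(4*c + q)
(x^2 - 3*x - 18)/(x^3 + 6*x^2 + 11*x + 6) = (x - 6)/(x^2 + 3*x + 2)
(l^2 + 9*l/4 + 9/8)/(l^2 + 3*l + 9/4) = (4*l + 3)/(2*(2*l + 3))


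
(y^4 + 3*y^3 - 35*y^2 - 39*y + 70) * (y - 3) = y^5 - 44*y^3 + 66*y^2 + 187*y - 210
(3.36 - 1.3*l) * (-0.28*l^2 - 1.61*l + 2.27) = 0.364*l^3 + 1.1522*l^2 - 8.3606*l + 7.6272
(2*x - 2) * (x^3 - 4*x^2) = 2*x^4 - 10*x^3 + 8*x^2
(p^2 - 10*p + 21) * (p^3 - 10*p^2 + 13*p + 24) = p^5 - 20*p^4 + 134*p^3 - 316*p^2 + 33*p + 504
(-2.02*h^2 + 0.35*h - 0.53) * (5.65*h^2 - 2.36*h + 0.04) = -11.413*h^4 + 6.7447*h^3 - 3.9013*h^2 + 1.2648*h - 0.0212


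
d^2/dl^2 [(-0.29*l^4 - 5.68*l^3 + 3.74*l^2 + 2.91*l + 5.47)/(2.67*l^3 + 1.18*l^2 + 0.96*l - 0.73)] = (1.13686837721616e-13*l^7 + 89.794052*l^6 + 206.461944*l^5 + 332.47686*l^4 + 345.50482*l^3 + 239.243952*l^2 + 98.02677*l + 27.570768)/(19.034163*l^9 + 25.236306*l^8 + 31.684356*l^7 + 4.178197*l^6 - 2.4075*l^5 - 11.013708*l^4 + 0.191601*l^3 - 0.131838*l^2 + 1.534752*l - 0.389017)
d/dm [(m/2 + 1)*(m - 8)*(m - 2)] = 3*m^2/2 - 8*m - 2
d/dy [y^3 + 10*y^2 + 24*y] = 3*y^2 + 20*y + 24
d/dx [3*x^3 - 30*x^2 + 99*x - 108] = 9*x^2 - 60*x + 99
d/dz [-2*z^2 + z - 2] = 1 - 4*z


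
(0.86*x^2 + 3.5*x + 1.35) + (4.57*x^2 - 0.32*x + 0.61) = 5.43*x^2 + 3.18*x + 1.96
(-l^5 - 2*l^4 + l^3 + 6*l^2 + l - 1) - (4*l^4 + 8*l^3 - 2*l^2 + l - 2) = -l^5 - 6*l^4 - 7*l^3 + 8*l^2 + 1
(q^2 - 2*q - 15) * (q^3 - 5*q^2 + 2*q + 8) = q^5 - 7*q^4 - 3*q^3 + 79*q^2 - 46*q - 120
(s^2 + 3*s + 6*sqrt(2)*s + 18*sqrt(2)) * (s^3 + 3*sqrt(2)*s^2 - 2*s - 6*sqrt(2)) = s^5 + 3*s^4 + 9*sqrt(2)*s^4 + 34*s^3 + 27*sqrt(2)*s^3 - 18*sqrt(2)*s^2 + 102*s^2 - 54*sqrt(2)*s - 72*s - 216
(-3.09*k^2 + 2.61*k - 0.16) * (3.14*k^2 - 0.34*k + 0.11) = -9.7026*k^4 + 9.246*k^3 - 1.7297*k^2 + 0.3415*k - 0.0176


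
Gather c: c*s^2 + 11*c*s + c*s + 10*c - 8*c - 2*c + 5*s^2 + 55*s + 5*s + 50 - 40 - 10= c*(s^2 + 12*s) + 5*s^2 + 60*s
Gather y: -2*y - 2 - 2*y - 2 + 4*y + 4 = 0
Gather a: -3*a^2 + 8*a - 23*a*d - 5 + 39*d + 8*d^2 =-3*a^2 + a*(8 - 23*d) + 8*d^2 + 39*d - 5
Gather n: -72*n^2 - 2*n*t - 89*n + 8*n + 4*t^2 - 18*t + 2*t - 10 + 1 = -72*n^2 + n*(-2*t - 81) + 4*t^2 - 16*t - 9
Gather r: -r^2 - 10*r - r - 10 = -r^2 - 11*r - 10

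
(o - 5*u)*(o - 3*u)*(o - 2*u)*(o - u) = o^4 - 11*o^3*u + 41*o^2*u^2 - 61*o*u^3 + 30*u^4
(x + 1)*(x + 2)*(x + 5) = x^3 + 8*x^2 + 17*x + 10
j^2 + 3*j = j*(j + 3)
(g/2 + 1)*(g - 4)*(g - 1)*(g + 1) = g^4/2 - g^3 - 9*g^2/2 + g + 4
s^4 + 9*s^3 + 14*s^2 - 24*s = s*(s - 1)*(s + 4)*(s + 6)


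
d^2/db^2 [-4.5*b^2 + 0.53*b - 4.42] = -9.00000000000000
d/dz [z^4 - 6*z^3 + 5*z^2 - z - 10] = 4*z^3 - 18*z^2 + 10*z - 1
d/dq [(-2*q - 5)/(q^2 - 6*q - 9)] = 2*(q^2 + 5*q - 6)/(q^4 - 12*q^3 + 18*q^2 + 108*q + 81)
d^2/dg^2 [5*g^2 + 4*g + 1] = 10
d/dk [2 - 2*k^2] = -4*k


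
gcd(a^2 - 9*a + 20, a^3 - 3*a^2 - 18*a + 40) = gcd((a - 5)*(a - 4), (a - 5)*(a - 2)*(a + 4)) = a - 5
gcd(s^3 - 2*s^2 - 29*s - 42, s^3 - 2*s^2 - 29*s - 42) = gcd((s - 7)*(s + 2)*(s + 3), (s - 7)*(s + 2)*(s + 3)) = s^3 - 2*s^2 - 29*s - 42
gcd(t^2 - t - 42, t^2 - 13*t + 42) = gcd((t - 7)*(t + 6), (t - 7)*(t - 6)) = t - 7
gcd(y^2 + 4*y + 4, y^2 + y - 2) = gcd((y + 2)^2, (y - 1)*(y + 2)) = y + 2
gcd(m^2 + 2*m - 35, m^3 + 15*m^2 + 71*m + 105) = m + 7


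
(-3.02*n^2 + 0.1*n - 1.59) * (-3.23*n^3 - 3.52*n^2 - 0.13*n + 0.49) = 9.7546*n^5 + 10.3074*n^4 + 5.1763*n^3 + 4.104*n^2 + 0.2557*n - 0.7791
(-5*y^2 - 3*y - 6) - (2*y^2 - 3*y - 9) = 3 - 7*y^2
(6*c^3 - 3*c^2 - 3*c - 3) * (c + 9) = 6*c^4 + 51*c^3 - 30*c^2 - 30*c - 27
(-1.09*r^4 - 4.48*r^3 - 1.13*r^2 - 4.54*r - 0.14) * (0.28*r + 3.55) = -0.3052*r^5 - 5.1239*r^4 - 16.2204*r^3 - 5.2827*r^2 - 16.1562*r - 0.497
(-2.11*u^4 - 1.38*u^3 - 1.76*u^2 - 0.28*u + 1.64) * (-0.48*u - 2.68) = 1.0128*u^5 + 6.3172*u^4 + 4.5432*u^3 + 4.8512*u^2 - 0.0367999999999998*u - 4.3952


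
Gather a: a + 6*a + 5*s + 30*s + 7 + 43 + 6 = 7*a + 35*s + 56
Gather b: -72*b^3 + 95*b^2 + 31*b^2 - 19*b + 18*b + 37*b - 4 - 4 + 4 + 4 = -72*b^3 + 126*b^2 + 36*b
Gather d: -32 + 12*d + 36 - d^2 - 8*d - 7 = -d^2 + 4*d - 3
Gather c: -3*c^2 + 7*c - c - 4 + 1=-3*c^2 + 6*c - 3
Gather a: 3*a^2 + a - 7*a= 3*a^2 - 6*a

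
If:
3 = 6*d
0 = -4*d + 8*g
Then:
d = 1/2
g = 1/4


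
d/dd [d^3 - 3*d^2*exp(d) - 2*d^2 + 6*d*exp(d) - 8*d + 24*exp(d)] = -3*d^2*exp(d) + 3*d^2 - 4*d + 30*exp(d) - 8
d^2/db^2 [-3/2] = 0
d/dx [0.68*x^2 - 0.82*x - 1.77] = 1.36*x - 0.82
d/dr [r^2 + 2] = 2*r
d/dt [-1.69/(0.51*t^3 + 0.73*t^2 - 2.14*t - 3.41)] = (2.5857*t^2 + 2.4674*t - 3.6166)/(0.51*t^3 + 0.73*t^2 - 2.14*t - 3.41)^2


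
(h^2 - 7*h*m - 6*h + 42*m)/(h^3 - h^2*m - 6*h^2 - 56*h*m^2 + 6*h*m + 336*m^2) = (h - 7*m)/(h^2 - h*m - 56*m^2)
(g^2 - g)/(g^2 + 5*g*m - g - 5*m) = g/(g + 5*m)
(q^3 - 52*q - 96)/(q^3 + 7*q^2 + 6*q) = (q^2 - 6*q - 16)/(q*(q + 1))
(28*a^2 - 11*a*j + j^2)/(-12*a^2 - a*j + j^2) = (-7*a + j)/(3*a + j)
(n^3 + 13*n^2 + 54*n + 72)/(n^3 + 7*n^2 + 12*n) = (n + 6)/n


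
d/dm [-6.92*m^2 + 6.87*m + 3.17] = 6.87 - 13.84*m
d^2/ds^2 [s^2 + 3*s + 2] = 2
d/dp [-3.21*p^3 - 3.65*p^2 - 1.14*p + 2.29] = -9.63*p^2 - 7.3*p - 1.14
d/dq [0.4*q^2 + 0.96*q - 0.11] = 0.8*q + 0.96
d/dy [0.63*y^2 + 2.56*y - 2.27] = 1.26*y + 2.56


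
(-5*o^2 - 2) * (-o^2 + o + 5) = 5*o^4 - 5*o^3 - 23*o^2 - 2*o - 10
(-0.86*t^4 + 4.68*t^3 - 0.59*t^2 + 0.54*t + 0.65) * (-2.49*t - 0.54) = 2.1414*t^5 - 11.1888*t^4 - 1.0581*t^3 - 1.026*t^2 - 1.9101*t - 0.351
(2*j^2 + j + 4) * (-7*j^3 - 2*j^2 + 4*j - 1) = -14*j^5 - 11*j^4 - 22*j^3 - 6*j^2 + 15*j - 4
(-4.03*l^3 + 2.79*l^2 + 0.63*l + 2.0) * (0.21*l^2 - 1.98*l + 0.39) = -0.8463*l^5 + 8.5653*l^4 - 6.9636*l^3 + 0.2607*l^2 - 3.7143*l + 0.78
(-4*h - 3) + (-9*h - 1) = -13*h - 4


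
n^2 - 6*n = n*(n - 6)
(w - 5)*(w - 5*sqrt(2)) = w^2 - 5*sqrt(2)*w - 5*w + 25*sqrt(2)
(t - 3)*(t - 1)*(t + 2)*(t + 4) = t^4 + 2*t^3 - 13*t^2 - 14*t + 24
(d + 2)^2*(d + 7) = d^3 + 11*d^2 + 32*d + 28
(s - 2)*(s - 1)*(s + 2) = s^3 - s^2 - 4*s + 4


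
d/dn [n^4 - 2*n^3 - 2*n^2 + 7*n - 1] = 4*n^3 - 6*n^2 - 4*n + 7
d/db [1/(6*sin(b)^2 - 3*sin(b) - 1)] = 3*(1 - 4*sin(b))*cos(b)/(-6*sin(b)^2 + 3*sin(b) + 1)^2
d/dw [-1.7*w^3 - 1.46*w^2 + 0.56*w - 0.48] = -5.1*w^2 - 2.92*w + 0.56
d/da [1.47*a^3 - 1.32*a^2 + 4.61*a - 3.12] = 4.41*a^2 - 2.64*a + 4.61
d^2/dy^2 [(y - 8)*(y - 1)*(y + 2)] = 6*y - 14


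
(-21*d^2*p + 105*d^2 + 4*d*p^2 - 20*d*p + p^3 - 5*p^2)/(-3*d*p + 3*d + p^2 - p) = (7*d*p - 35*d + p^2 - 5*p)/(p - 1)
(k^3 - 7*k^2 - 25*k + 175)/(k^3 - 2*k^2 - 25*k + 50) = (k - 7)/(k - 2)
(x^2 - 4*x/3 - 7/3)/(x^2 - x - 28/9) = 3*(x + 1)/(3*x + 4)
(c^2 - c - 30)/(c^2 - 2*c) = (c^2 - c - 30)/(c*(c - 2))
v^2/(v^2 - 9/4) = 4*v^2/(4*v^2 - 9)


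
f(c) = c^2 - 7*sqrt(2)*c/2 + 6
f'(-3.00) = -10.95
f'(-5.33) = -15.61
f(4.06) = 2.39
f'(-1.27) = -7.49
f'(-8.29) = -21.53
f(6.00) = 12.30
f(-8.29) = 115.76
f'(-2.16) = -9.27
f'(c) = 2*c - 7*sqrt(2)/2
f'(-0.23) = -5.41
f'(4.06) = 3.17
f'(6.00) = 7.05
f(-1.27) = 13.90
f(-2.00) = 19.90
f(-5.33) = 60.79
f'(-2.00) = -8.95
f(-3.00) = 29.85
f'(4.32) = 3.69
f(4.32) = 3.28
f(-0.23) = 7.19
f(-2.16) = 21.36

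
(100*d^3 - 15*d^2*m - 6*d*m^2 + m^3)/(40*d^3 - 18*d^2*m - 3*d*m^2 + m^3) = (5*d - m)/(2*d - m)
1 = 1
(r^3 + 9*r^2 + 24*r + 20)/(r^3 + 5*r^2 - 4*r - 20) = (r + 2)/(r - 2)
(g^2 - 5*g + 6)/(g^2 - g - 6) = (g - 2)/(g + 2)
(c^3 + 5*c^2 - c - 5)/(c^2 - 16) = (c^3 + 5*c^2 - c - 5)/(c^2 - 16)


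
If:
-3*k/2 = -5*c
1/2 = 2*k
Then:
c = 3/40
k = 1/4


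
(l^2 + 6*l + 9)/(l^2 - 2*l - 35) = (l^2 + 6*l + 9)/(l^2 - 2*l - 35)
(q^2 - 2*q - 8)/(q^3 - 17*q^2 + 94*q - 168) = (q + 2)/(q^2 - 13*q + 42)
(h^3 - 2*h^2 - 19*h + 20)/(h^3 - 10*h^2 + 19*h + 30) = (h^2 + 3*h - 4)/(h^2 - 5*h - 6)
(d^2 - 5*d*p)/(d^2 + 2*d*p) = (d - 5*p)/(d + 2*p)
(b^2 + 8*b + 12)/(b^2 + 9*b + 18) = (b + 2)/(b + 3)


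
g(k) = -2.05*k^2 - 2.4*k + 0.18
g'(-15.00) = 59.10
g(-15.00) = -425.07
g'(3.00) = -14.70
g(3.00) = -25.47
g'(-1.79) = 4.94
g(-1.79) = -2.09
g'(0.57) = -4.74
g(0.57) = -1.85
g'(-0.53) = -0.23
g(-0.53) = 0.88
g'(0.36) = -3.88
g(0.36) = -0.95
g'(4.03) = -18.92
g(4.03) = -42.79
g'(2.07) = -10.89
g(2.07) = -13.57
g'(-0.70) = 0.47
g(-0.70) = 0.86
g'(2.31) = -11.87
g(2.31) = -16.30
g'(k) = -4.1*k - 2.4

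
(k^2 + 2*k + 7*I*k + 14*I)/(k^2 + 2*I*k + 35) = (k + 2)/(k - 5*I)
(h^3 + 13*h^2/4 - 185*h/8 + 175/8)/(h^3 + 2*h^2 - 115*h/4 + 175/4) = (4*h - 5)/(2*(2*h - 5))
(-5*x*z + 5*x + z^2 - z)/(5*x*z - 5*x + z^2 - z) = (-5*x + z)/(5*x + z)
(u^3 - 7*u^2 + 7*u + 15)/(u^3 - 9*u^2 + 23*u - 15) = (u + 1)/(u - 1)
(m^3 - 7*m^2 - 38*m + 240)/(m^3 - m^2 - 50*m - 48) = (m - 5)/(m + 1)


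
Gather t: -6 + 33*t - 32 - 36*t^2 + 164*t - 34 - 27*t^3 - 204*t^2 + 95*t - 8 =-27*t^3 - 240*t^2 + 292*t - 80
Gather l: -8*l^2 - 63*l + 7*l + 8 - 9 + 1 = -8*l^2 - 56*l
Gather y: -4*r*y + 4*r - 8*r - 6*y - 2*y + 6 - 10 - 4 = -4*r + y*(-4*r - 8) - 8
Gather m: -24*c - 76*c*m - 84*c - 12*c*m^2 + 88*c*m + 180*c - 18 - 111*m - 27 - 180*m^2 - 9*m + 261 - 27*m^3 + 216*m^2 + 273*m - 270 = 72*c - 27*m^3 + m^2*(36 - 12*c) + m*(12*c + 153) - 54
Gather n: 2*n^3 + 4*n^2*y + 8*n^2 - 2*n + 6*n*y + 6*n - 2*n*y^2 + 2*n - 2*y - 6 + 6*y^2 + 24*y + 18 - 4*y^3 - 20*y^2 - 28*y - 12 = 2*n^3 + n^2*(4*y + 8) + n*(-2*y^2 + 6*y + 6) - 4*y^3 - 14*y^2 - 6*y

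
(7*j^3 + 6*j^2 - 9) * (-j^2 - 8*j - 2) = -7*j^5 - 62*j^4 - 62*j^3 - 3*j^2 + 72*j + 18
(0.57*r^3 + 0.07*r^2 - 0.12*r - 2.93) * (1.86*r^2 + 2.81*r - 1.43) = 1.0602*r^5 + 1.7319*r^4 - 0.8416*r^3 - 5.8871*r^2 - 8.0617*r + 4.1899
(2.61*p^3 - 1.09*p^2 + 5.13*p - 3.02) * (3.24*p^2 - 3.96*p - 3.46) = 8.4564*p^5 - 13.8672*p^4 + 11.907*p^3 - 26.3282*p^2 - 5.7906*p + 10.4492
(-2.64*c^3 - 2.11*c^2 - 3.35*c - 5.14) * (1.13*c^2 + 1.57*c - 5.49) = -2.9832*c^5 - 6.5291*c^4 + 7.3954*c^3 + 0.5162*c^2 + 10.3217*c + 28.2186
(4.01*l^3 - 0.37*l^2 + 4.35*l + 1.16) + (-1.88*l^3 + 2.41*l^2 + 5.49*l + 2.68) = 2.13*l^3 + 2.04*l^2 + 9.84*l + 3.84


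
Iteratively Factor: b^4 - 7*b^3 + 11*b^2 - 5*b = (b)*(b^3 - 7*b^2 + 11*b - 5) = b*(b - 5)*(b^2 - 2*b + 1) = b*(b - 5)*(b - 1)*(b - 1)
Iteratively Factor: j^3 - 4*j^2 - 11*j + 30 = (j - 2)*(j^2 - 2*j - 15) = (j - 2)*(j + 3)*(j - 5)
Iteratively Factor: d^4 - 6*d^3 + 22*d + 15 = (d + 1)*(d^3 - 7*d^2 + 7*d + 15) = (d + 1)^2*(d^2 - 8*d + 15) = (d - 3)*(d + 1)^2*(d - 5)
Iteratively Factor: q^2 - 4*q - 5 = (q + 1)*(q - 5)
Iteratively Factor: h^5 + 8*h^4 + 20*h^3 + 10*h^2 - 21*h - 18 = (h + 2)*(h^4 + 6*h^3 + 8*h^2 - 6*h - 9) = (h + 2)*(h + 3)*(h^3 + 3*h^2 - h - 3) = (h - 1)*(h + 2)*(h + 3)*(h^2 + 4*h + 3) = (h - 1)*(h + 1)*(h + 2)*(h + 3)*(h + 3)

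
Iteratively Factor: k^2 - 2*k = (k)*(k - 2)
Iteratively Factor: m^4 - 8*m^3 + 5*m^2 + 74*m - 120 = (m - 2)*(m^3 - 6*m^2 - 7*m + 60) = (m - 4)*(m - 2)*(m^2 - 2*m - 15) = (m - 4)*(m - 2)*(m + 3)*(m - 5)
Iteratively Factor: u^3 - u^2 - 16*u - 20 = (u - 5)*(u^2 + 4*u + 4) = (u - 5)*(u + 2)*(u + 2)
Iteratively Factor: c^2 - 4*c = (c - 4)*(c)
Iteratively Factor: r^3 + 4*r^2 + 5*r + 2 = (r + 2)*(r^2 + 2*r + 1) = (r + 1)*(r + 2)*(r + 1)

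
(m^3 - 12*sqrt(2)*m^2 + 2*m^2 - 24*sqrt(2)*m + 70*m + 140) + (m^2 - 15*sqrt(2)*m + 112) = m^3 - 12*sqrt(2)*m^2 + 3*m^2 - 39*sqrt(2)*m + 70*m + 252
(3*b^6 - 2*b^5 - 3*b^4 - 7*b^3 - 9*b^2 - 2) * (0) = 0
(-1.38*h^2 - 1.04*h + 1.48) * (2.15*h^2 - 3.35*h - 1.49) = -2.967*h^4 + 2.387*h^3 + 8.7222*h^2 - 3.4084*h - 2.2052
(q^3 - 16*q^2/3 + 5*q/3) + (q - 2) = q^3 - 16*q^2/3 + 8*q/3 - 2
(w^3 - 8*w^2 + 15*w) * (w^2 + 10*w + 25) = w^5 + 2*w^4 - 40*w^3 - 50*w^2 + 375*w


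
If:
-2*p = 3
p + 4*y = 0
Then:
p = -3/2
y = 3/8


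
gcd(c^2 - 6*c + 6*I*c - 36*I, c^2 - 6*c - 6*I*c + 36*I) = c - 6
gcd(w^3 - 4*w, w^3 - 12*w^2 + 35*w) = w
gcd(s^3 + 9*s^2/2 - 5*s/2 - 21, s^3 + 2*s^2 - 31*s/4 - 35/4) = s + 7/2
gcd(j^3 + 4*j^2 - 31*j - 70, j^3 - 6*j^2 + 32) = j + 2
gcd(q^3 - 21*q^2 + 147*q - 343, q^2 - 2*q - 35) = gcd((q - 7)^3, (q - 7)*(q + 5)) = q - 7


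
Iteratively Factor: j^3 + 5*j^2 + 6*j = (j + 3)*(j^2 + 2*j) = j*(j + 3)*(j + 2)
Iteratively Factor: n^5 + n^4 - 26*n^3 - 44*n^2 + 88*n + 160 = (n + 4)*(n^4 - 3*n^3 - 14*n^2 + 12*n + 40) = (n - 5)*(n + 4)*(n^3 + 2*n^2 - 4*n - 8) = (n - 5)*(n - 2)*(n + 4)*(n^2 + 4*n + 4) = (n - 5)*(n - 2)*(n + 2)*(n + 4)*(n + 2)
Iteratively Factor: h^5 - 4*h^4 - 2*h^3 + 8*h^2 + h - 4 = (h - 4)*(h^4 - 2*h^2 + 1) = (h - 4)*(h - 1)*(h^3 + h^2 - h - 1) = (h - 4)*(h - 1)*(h + 1)*(h^2 - 1) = (h - 4)*(h - 1)*(h + 1)^2*(h - 1)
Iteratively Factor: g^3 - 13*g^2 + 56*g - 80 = (g - 4)*(g^2 - 9*g + 20) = (g - 4)^2*(g - 5)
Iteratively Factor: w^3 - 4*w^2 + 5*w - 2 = (w - 2)*(w^2 - 2*w + 1) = (w - 2)*(w - 1)*(w - 1)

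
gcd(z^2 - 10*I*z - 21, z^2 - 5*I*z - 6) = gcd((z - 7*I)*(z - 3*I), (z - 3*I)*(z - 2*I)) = z - 3*I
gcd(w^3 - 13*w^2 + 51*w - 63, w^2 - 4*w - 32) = 1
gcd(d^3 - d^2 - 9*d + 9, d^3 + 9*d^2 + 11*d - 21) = d^2 + 2*d - 3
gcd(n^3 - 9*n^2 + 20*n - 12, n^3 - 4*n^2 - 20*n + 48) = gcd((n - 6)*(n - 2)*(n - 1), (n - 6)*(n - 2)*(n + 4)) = n^2 - 8*n + 12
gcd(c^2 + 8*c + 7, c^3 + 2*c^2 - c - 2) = c + 1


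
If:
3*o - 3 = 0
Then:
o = 1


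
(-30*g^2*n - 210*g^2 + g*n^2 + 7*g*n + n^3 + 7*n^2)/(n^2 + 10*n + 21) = (-30*g^2 + g*n + n^2)/(n + 3)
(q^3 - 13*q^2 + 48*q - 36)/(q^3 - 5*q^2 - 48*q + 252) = (q - 1)/(q + 7)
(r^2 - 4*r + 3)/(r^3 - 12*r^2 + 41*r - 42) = (r - 1)/(r^2 - 9*r + 14)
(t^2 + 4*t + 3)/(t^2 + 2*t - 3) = (t + 1)/(t - 1)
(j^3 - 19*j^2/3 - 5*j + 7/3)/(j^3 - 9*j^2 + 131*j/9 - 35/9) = 3*(j + 1)/(3*j - 5)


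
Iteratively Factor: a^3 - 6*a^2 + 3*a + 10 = (a + 1)*(a^2 - 7*a + 10) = (a - 5)*(a + 1)*(a - 2)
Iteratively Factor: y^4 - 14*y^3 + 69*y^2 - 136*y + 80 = (y - 1)*(y^3 - 13*y^2 + 56*y - 80) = (y - 4)*(y - 1)*(y^2 - 9*y + 20) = (y - 5)*(y - 4)*(y - 1)*(y - 4)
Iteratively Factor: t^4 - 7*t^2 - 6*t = (t)*(t^3 - 7*t - 6) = t*(t - 3)*(t^2 + 3*t + 2) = t*(t - 3)*(t + 2)*(t + 1)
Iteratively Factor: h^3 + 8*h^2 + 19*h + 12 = (h + 3)*(h^2 + 5*h + 4) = (h + 1)*(h + 3)*(h + 4)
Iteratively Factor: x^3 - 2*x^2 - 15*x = (x)*(x^2 - 2*x - 15) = x*(x + 3)*(x - 5)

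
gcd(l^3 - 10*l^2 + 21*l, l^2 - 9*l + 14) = l - 7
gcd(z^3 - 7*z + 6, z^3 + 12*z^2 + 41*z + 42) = z + 3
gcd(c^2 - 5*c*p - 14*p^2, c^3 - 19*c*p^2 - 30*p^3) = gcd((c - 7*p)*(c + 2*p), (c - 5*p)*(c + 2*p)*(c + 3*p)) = c + 2*p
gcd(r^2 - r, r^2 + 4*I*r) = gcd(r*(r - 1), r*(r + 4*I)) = r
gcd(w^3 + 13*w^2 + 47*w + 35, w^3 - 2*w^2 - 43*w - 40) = w^2 + 6*w + 5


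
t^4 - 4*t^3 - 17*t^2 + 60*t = t*(t - 5)*(t - 3)*(t + 4)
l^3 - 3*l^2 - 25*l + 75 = (l - 5)*(l - 3)*(l + 5)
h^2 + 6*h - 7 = (h - 1)*(h + 7)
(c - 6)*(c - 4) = c^2 - 10*c + 24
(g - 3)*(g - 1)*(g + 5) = g^3 + g^2 - 17*g + 15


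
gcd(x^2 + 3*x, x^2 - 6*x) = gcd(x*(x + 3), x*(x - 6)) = x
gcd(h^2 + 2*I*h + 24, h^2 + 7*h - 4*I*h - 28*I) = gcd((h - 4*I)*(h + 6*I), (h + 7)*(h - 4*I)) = h - 4*I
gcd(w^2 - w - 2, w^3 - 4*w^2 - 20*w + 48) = w - 2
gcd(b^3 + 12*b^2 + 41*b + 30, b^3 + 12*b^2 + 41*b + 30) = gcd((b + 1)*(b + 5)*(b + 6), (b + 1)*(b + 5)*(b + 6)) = b^3 + 12*b^2 + 41*b + 30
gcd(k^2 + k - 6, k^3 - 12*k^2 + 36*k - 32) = k - 2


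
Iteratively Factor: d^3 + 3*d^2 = (d)*(d^2 + 3*d) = d^2*(d + 3)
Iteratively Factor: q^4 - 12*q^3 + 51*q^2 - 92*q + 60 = (q - 2)*(q^3 - 10*q^2 + 31*q - 30) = (q - 5)*(q - 2)*(q^2 - 5*q + 6) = (q - 5)*(q - 2)^2*(q - 3)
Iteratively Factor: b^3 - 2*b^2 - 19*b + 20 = (b - 1)*(b^2 - b - 20) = (b - 5)*(b - 1)*(b + 4)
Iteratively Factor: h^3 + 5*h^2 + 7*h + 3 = (h + 1)*(h^2 + 4*h + 3) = (h + 1)^2*(h + 3)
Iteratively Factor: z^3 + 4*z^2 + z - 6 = (z + 2)*(z^2 + 2*z - 3) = (z + 2)*(z + 3)*(z - 1)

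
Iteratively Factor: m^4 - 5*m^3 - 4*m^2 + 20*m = (m - 2)*(m^3 - 3*m^2 - 10*m) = (m - 2)*(m + 2)*(m^2 - 5*m) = (m - 5)*(m - 2)*(m + 2)*(m)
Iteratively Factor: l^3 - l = (l + 1)*(l^2 - l) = (l - 1)*(l + 1)*(l)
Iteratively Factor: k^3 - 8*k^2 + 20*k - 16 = (k - 2)*(k^2 - 6*k + 8) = (k - 4)*(k - 2)*(k - 2)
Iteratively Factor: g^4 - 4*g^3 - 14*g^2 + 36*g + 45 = (g + 3)*(g^3 - 7*g^2 + 7*g + 15) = (g + 1)*(g + 3)*(g^2 - 8*g + 15) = (g - 5)*(g + 1)*(g + 3)*(g - 3)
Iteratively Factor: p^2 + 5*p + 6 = (p + 3)*(p + 2)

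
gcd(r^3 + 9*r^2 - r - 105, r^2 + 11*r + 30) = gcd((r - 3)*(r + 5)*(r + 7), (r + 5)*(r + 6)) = r + 5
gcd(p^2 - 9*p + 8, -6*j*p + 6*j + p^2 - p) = p - 1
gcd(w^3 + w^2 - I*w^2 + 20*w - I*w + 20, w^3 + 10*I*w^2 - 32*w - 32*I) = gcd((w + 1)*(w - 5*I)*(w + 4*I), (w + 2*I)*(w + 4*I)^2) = w + 4*I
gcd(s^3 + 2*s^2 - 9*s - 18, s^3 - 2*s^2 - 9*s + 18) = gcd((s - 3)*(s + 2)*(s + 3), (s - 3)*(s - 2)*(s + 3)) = s^2 - 9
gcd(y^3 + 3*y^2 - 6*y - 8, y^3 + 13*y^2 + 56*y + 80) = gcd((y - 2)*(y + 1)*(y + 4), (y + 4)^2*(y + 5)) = y + 4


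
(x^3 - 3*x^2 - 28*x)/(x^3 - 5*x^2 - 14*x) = (x + 4)/(x + 2)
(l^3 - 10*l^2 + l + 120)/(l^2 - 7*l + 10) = (l^2 - 5*l - 24)/(l - 2)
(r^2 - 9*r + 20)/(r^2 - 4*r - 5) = (r - 4)/(r + 1)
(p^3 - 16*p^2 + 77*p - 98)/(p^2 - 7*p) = p - 9 + 14/p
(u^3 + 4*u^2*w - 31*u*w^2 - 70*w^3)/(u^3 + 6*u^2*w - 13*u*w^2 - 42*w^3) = (u - 5*w)/(u - 3*w)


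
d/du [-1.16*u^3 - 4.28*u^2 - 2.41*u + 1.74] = -3.48*u^2 - 8.56*u - 2.41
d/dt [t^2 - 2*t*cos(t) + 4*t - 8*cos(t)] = 2*t*sin(t) + 2*t + 8*sin(t) - 2*cos(t) + 4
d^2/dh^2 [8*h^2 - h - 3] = 16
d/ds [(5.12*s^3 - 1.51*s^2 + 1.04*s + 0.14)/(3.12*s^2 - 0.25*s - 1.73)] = (15.9744*s^4 - 2.56*s^3 - 29.4401*s^2 + 4.351*s - 1.7642)/(9.7344*s^4 - 1.56*s^3 - 10.7327*s^2 + 0.865*s + 2.9929)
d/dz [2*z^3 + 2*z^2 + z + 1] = 6*z^2 + 4*z + 1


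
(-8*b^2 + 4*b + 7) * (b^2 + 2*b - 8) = -8*b^4 - 12*b^3 + 79*b^2 - 18*b - 56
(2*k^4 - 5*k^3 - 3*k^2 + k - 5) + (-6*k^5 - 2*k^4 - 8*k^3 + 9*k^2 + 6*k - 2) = -6*k^5 - 13*k^3 + 6*k^2 + 7*k - 7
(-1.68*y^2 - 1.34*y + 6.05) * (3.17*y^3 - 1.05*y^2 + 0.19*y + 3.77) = -5.3256*y^5 - 2.4838*y^4 + 20.2663*y^3 - 12.9407*y^2 - 3.9023*y + 22.8085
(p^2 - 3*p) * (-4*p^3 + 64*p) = -4*p^5 + 12*p^4 + 64*p^3 - 192*p^2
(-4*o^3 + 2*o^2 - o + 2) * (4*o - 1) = -16*o^4 + 12*o^3 - 6*o^2 + 9*o - 2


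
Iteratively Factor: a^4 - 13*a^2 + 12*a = (a)*(a^3 - 13*a + 12) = a*(a - 1)*(a^2 + a - 12) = a*(a - 3)*(a - 1)*(a + 4)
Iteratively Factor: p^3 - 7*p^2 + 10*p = (p - 5)*(p^2 - 2*p) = (p - 5)*(p - 2)*(p)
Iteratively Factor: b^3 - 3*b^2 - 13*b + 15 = (b + 3)*(b^2 - 6*b + 5) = (b - 1)*(b + 3)*(b - 5)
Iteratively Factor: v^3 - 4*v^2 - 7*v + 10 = (v - 5)*(v^2 + v - 2) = (v - 5)*(v + 2)*(v - 1)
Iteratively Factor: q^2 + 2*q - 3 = (q - 1)*(q + 3)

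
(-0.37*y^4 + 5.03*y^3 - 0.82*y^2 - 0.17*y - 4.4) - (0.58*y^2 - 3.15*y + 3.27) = -0.37*y^4 + 5.03*y^3 - 1.4*y^2 + 2.98*y - 7.67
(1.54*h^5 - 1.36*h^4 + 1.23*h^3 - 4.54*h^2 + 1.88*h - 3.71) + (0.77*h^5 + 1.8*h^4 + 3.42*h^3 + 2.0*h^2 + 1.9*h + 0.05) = 2.31*h^5 + 0.44*h^4 + 4.65*h^3 - 2.54*h^2 + 3.78*h - 3.66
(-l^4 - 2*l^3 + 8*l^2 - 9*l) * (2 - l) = l^5 - 12*l^3 + 25*l^2 - 18*l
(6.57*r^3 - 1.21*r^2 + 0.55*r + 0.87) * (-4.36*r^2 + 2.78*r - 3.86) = -28.6452*r^5 + 23.5402*r^4 - 31.122*r^3 + 2.4064*r^2 + 0.295599999999999*r - 3.3582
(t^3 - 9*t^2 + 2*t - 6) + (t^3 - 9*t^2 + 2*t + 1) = 2*t^3 - 18*t^2 + 4*t - 5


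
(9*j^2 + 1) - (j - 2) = 9*j^2 - j + 3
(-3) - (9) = -12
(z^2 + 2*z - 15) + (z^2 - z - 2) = 2*z^2 + z - 17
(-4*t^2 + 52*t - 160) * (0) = 0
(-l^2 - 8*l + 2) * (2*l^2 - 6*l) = -2*l^4 - 10*l^3 + 52*l^2 - 12*l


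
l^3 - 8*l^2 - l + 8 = (l - 8)*(l - 1)*(l + 1)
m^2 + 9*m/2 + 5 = (m + 2)*(m + 5/2)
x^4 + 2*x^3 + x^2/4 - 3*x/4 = x*(x - 1/2)*(x + 1)*(x + 3/2)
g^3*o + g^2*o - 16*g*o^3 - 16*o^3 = (g - 4*o)*(g + 4*o)*(g*o + o)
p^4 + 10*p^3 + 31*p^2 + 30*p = p*(p + 2)*(p + 3)*(p + 5)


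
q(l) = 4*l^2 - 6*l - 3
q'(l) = 8*l - 6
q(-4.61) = 109.67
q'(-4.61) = -42.88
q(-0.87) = 5.25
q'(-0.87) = -12.96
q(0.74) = -5.25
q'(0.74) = -0.08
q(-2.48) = 36.48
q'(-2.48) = -25.84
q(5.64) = 90.40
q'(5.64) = 39.12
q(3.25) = 19.75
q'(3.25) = 20.00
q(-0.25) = -1.25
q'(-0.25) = -8.00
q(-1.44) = 13.93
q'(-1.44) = -17.52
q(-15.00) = 987.00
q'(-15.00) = -126.00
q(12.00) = 501.00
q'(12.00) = 90.00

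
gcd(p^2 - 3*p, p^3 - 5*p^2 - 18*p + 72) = p - 3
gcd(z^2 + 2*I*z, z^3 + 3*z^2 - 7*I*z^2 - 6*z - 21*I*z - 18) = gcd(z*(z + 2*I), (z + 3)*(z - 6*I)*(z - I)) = 1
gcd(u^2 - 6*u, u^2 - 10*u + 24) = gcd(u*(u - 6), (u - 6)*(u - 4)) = u - 6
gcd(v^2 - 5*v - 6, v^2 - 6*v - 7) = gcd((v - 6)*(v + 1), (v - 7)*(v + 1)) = v + 1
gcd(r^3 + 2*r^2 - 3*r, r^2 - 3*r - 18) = r + 3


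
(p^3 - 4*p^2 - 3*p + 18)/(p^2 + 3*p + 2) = (p^2 - 6*p + 9)/(p + 1)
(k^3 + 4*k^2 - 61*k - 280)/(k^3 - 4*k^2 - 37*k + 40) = (k + 7)/(k - 1)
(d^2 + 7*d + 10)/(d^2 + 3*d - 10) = (d + 2)/(d - 2)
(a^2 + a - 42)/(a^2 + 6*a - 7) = (a - 6)/(a - 1)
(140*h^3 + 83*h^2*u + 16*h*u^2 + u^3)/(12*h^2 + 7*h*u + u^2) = (35*h^2 + 12*h*u + u^2)/(3*h + u)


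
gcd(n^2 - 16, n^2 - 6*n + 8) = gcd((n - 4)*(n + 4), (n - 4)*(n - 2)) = n - 4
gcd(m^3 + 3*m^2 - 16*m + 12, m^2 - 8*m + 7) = m - 1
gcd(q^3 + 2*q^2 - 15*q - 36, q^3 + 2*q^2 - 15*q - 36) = q^3 + 2*q^2 - 15*q - 36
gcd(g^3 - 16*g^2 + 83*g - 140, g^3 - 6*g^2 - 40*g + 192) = g - 4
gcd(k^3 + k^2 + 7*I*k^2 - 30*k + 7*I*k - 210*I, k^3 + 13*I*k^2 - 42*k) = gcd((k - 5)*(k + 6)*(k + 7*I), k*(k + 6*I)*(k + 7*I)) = k + 7*I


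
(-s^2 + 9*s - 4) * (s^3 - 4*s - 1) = -s^5 + 9*s^4 - 35*s^2 + 7*s + 4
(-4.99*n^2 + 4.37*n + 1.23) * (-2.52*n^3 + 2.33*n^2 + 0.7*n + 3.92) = 12.5748*n^5 - 22.6391*n^4 + 3.5895*n^3 - 13.6359*n^2 + 17.9914*n + 4.8216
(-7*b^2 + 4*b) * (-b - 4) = 7*b^3 + 24*b^2 - 16*b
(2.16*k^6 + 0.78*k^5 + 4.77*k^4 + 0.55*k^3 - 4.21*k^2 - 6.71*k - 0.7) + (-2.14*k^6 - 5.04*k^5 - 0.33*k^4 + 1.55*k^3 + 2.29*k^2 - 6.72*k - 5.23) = 0.02*k^6 - 4.26*k^5 + 4.44*k^4 + 2.1*k^3 - 1.92*k^2 - 13.43*k - 5.93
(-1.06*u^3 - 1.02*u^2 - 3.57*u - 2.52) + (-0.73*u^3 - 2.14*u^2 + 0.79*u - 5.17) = -1.79*u^3 - 3.16*u^2 - 2.78*u - 7.69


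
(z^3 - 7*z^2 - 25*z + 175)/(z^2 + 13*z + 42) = (z^3 - 7*z^2 - 25*z + 175)/(z^2 + 13*z + 42)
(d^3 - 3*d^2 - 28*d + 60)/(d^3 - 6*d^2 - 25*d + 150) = (d - 2)/(d - 5)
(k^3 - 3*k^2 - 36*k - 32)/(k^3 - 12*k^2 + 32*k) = (k^2 + 5*k + 4)/(k*(k - 4))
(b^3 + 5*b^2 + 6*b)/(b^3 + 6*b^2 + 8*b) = (b + 3)/(b + 4)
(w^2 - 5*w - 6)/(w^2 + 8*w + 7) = (w - 6)/(w + 7)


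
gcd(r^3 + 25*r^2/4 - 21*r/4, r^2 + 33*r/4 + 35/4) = r + 7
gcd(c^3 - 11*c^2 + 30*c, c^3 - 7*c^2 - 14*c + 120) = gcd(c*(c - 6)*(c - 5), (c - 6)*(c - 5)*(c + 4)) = c^2 - 11*c + 30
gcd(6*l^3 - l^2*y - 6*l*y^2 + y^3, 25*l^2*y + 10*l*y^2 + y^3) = 1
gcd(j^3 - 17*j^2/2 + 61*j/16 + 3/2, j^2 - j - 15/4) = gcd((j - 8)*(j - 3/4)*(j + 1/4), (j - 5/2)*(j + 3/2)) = 1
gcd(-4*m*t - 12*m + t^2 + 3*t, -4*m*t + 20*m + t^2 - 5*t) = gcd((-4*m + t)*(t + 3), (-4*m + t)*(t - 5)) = -4*m + t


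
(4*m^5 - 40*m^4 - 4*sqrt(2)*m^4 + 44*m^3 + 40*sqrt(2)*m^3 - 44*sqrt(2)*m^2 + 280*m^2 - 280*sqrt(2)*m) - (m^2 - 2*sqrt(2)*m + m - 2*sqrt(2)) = 4*m^5 - 40*m^4 - 4*sqrt(2)*m^4 + 44*m^3 + 40*sqrt(2)*m^3 - 44*sqrt(2)*m^2 + 279*m^2 - 278*sqrt(2)*m - m + 2*sqrt(2)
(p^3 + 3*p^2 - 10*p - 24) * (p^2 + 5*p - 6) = p^5 + 8*p^4 - p^3 - 92*p^2 - 60*p + 144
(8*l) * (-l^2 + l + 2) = -8*l^3 + 8*l^2 + 16*l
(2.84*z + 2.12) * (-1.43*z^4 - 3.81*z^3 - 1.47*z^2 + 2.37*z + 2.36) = -4.0612*z^5 - 13.852*z^4 - 12.252*z^3 + 3.6144*z^2 + 11.7268*z + 5.0032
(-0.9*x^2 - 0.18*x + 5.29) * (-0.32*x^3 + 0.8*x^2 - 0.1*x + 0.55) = 0.288*x^5 - 0.6624*x^4 - 1.7468*x^3 + 3.755*x^2 - 0.628*x + 2.9095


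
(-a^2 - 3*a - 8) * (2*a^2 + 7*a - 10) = -2*a^4 - 13*a^3 - 27*a^2 - 26*a + 80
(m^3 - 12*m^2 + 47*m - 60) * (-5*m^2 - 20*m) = -5*m^5 + 40*m^4 + 5*m^3 - 640*m^2 + 1200*m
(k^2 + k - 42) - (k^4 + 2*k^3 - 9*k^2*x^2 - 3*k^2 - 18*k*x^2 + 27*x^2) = -k^4 - 2*k^3 + 9*k^2*x^2 + 4*k^2 + 18*k*x^2 + k - 27*x^2 - 42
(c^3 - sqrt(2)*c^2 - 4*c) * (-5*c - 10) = -5*c^4 - 10*c^3 + 5*sqrt(2)*c^3 + 10*sqrt(2)*c^2 + 20*c^2 + 40*c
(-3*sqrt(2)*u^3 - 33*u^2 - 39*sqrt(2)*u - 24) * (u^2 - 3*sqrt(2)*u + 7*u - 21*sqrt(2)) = -3*sqrt(2)*u^5 - 21*sqrt(2)*u^4 - 15*u^4 - 105*u^3 + 60*sqrt(2)*u^3 + 210*u^2 + 420*sqrt(2)*u^2 + 72*sqrt(2)*u + 1470*u + 504*sqrt(2)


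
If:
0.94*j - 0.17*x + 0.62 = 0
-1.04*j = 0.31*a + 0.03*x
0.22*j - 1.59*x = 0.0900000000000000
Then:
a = 2.32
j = -0.69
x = -0.15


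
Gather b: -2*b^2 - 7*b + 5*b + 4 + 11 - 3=-2*b^2 - 2*b + 12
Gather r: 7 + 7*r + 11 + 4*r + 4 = 11*r + 22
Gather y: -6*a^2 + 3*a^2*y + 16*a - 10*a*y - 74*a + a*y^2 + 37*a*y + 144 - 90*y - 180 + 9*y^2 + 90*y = -6*a^2 - 58*a + y^2*(a + 9) + y*(3*a^2 + 27*a) - 36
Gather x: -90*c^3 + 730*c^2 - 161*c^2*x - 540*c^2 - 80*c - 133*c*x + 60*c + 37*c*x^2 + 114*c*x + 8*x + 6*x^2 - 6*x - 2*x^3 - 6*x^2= -90*c^3 + 190*c^2 + 37*c*x^2 - 20*c - 2*x^3 + x*(-161*c^2 - 19*c + 2)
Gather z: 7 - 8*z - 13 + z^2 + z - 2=z^2 - 7*z - 8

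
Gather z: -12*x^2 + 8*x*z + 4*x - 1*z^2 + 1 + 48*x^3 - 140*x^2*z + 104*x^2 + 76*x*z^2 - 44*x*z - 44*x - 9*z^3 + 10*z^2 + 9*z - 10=48*x^3 + 92*x^2 - 40*x - 9*z^3 + z^2*(76*x + 9) + z*(-140*x^2 - 36*x + 9) - 9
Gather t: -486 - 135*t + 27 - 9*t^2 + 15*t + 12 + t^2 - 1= -8*t^2 - 120*t - 448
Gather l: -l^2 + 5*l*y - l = -l^2 + l*(5*y - 1)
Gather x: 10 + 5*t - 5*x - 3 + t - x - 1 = 6*t - 6*x + 6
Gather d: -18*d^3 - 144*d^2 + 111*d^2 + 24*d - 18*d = -18*d^3 - 33*d^2 + 6*d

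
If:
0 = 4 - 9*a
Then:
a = 4/9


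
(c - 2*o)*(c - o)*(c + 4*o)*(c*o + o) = c^4*o + c^3*o^2 + c^3*o - 10*c^2*o^3 + c^2*o^2 + 8*c*o^4 - 10*c*o^3 + 8*o^4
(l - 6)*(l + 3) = l^2 - 3*l - 18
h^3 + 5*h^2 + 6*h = h*(h + 2)*(h + 3)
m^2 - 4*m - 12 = (m - 6)*(m + 2)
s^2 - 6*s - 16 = (s - 8)*(s + 2)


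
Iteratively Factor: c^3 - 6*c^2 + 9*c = (c - 3)*(c^2 - 3*c) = c*(c - 3)*(c - 3)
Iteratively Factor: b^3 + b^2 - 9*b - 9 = (b - 3)*(b^2 + 4*b + 3) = (b - 3)*(b + 3)*(b + 1)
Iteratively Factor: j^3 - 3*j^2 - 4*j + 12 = (j + 2)*(j^2 - 5*j + 6) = (j - 2)*(j + 2)*(j - 3)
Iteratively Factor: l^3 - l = (l + 1)*(l^2 - l) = (l - 1)*(l + 1)*(l)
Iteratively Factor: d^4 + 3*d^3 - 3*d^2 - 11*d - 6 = (d + 3)*(d^3 - 3*d - 2) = (d + 1)*(d + 3)*(d^2 - d - 2) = (d - 2)*(d + 1)*(d + 3)*(d + 1)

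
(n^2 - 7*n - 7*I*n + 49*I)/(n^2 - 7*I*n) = (n - 7)/n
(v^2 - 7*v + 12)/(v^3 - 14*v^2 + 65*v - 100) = (v - 3)/(v^2 - 10*v + 25)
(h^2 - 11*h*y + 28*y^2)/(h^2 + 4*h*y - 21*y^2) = (h^2 - 11*h*y + 28*y^2)/(h^2 + 4*h*y - 21*y^2)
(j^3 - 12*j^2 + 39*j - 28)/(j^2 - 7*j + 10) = (j^3 - 12*j^2 + 39*j - 28)/(j^2 - 7*j + 10)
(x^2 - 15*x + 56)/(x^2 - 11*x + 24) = (x - 7)/(x - 3)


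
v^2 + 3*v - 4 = (v - 1)*(v + 4)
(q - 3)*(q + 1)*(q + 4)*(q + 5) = q^4 + 7*q^3 - q^2 - 67*q - 60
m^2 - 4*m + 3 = (m - 3)*(m - 1)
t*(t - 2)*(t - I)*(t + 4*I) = t^4 - 2*t^3 + 3*I*t^3 + 4*t^2 - 6*I*t^2 - 8*t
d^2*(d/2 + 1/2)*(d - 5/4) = d^4/2 - d^3/8 - 5*d^2/8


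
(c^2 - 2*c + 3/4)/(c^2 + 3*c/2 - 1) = (c - 3/2)/(c + 2)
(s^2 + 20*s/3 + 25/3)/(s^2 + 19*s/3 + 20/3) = (3*s + 5)/(3*s + 4)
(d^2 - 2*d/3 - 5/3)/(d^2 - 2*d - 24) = (-3*d^2 + 2*d + 5)/(3*(-d^2 + 2*d + 24))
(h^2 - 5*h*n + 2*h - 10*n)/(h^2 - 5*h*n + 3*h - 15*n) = (h + 2)/(h + 3)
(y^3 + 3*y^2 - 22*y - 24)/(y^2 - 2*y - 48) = (y^2 - 3*y - 4)/(y - 8)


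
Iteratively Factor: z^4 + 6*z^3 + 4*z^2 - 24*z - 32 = (z - 2)*(z^3 + 8*z^2 + 20*z + 16) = (z - 2)*(z + 2)*(z^2 + 6*z + 8) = (z - 2)*(z + 2)*(z + 4)*(z + 2)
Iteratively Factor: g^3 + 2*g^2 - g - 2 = (g + 2)*(g^2 - 1) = (g - 1)*(g + 2)*(g + 1)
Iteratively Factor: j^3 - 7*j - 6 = (j + 1)*(j^2 - j - 6) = (j - 3)*(j + 1)*(j + 2)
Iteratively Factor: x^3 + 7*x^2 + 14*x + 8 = (x + 2)*(x^2 + 5*x + 4) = (x + 2)*(x + 4)*(x + 1)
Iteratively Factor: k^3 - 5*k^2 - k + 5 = (k - 5)*(k^2 - 1) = (k - 5)*(k - 1)*(k + 1)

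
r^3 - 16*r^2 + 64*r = r*(r - 8)^2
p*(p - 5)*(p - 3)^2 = p^4 - 11*p^3 + 39*p^2 - 45*p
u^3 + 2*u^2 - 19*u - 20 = (u - 4)*(u + 1)*(u + 5)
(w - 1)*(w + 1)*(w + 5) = w^3 + 5*w^2 - w - 5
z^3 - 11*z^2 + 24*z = z*(z - 8)*(z - 3)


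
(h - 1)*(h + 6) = h^2 + 5*h - 6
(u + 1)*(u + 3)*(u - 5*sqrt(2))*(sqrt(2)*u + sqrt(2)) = sqrt(2)*u^4 - 10*u^3 + 5*sqrt(2)*u^3 - 50*u^2 + 7*sqrt(2)*u^2 - 70*u + 3*sqrt(2)*u - 30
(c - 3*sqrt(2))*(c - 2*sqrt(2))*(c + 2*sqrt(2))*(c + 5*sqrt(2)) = c^4 + 2*sqrt(2)*c^3 - 38*c^2 - 16*sqrt(2)*c + 240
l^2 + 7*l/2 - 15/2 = (l - 3/2)*(l + 5)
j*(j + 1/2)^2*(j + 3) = j^4 + 4*j^3 + 13*j^2/4 + 3*j/4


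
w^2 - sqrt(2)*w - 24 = (w - 4*sqrt(2))*(w + 3*sqrt(2))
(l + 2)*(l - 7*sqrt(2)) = l^2 - 7*sqrt(2)*l + 2*l - 14*sqrt(2)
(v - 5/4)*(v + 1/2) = v^2 - 3*v/4 - 5/8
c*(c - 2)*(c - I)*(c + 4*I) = c^4 - 2*c^3 + 3*I*c^3 + 4*c^2 - 6*I*c^2 - 8*c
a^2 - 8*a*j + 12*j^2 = (a - 6*j)*(a - 2*j)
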